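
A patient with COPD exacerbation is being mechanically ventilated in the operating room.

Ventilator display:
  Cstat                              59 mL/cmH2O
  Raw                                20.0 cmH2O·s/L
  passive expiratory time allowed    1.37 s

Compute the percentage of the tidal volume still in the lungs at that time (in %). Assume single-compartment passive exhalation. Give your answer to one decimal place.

τ = R × C = 20.0 × 59 mL/cmH2O = 20.0 × 0.059 L/cmH2O = 1.18 s.
Passive exhalation: V(t)/V₀ = e^(−t/τ) = e^(−1.37/1.18) = 0.3132.
Fraction remaining = 0.3132 → 31.32%.

31.3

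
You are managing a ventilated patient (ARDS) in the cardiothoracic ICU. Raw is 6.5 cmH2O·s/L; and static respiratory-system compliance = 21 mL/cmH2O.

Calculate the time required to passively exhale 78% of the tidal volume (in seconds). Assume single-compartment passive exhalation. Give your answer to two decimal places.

0.21

τ = R × C = 6.5 × 21 mL/cmH2O = 6.5 × 0.021 L/cmH2O = 0.1365 s.
Exhaled fraction f = 1 − e^(−t/τ) → t = −τ·ln(1 − f) = −0.1365·ln(0.22) = 0.2067 s.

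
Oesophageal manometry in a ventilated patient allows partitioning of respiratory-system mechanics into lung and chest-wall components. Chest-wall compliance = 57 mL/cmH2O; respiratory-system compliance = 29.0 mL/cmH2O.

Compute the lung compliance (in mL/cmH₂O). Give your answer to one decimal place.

59.0

1/CL = 1/Crs − 1/Ccw.
1/CL = 1/29.0 − 1/57 = 0.01694.
CL = 59.032 mL/cmH2O.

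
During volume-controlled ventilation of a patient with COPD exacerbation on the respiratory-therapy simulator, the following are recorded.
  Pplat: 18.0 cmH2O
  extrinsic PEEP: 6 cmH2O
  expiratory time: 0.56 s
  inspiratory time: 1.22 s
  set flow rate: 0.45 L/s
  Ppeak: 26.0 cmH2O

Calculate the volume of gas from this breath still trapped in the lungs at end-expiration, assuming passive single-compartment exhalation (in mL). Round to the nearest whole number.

276

Vt = flow × Ti = 0.45 L/s × 1.22 s × 1000 mL/L = 549.0 mL.
R = (PIP − Pplat)/V̇ = (26.0 − 18.0) / 0.45 = 8.0/0.45 = 17.778 cmH2O·s/L.
C = Vt/(Pplat − PEEP) = 549.0 / (18.0 − 6) = 549.0/12.0 = 45.75 mL/cmH2O.
τ = R × C = 17.778 × 0.04575 L/cmH2O = 0.8133 s.
Fraction remaining = e^(−Te/τ) = e^(−0.56/0.8133) = 0.5023.
Trapped volume = 549.0 × 0.5023 = 275.76 mL.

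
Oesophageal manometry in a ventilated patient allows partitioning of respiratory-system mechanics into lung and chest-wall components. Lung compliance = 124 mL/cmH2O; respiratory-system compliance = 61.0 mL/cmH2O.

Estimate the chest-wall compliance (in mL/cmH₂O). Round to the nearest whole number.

120

1/Ccw = 1/Crs − 1/CL.
1/Ccw = 1/61.0 − 1/124 = 0.008329.
Ccw = 120.06 mL/cmH2O.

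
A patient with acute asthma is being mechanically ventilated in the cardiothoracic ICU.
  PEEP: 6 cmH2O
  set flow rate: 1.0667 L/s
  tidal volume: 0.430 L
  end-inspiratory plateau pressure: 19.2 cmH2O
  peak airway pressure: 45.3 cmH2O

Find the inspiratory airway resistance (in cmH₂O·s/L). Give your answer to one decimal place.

Raw = (PIP − Pplat) / flow = (45.3 − 19.2) / 1.0667 = 26.1 / 1.0667 = 24.468 cmH2O·s/L.

24.5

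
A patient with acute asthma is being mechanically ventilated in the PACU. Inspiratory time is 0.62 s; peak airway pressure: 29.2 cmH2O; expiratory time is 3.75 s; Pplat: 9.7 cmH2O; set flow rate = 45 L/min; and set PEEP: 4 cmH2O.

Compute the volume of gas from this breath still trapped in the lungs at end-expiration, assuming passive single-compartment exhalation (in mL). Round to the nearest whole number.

79

Flow: 45 L/min ÷ 60 = 0.75 L/s.
Vt = flow × Ti = 0.75 L/s × 0.62 s × 1000 mL/L = 465.0 mL.
R = (PIP − Pplat)/V̇ = (29.2 − 9.7) / 0.75 = 19.5/0.75 = 26.0 cmH2O·s/L.
C = Vt/(Pplat − PEEP) = 465.0 / (9.7 − 4) = 465.0/5.7 = 81.579 mL/cmH2O.
τ = R × C = 26.0 × 0.08158 L/cmH2O = 2.121 s.
Fraction remaining = e^(−Te/τ) = e^(−3.75/2.121) = 0.1707.
Trapped volume = 465.0 × 0.1707 = 79.376 mL.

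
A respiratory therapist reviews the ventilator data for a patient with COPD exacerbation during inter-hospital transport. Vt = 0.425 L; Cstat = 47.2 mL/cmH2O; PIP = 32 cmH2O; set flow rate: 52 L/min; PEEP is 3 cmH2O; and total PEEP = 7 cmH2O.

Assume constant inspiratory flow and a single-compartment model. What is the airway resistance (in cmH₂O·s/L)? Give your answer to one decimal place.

Flow: 52 L/min ÷ 60 = 0.8667 L/s.
Total PEEP = 7 cmH2O (set 3 + intrinsic 4); this is the baseline alveolar pressure.
Equation of motion (constant flow): PIP = Vt/C + R·V̇ + PEEP.
R·V̇ = PIP − Vt/C − PEEP = 32 − 425/47.2 − 7 = 32 − 9.004 − 7 = 15.996 cmH2O.
R = 15.996 / 0.8667 = 18.456 cmH2O·s/L.

18.5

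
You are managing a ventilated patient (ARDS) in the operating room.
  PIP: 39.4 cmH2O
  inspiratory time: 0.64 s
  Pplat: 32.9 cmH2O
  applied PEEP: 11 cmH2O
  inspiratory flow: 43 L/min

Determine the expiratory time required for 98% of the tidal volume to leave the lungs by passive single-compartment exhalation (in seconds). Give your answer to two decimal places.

0.74

Flow: 43 L/min ÷ 60 = 0.7167 L/s.
Vt = flow × Ti = 0.7167 L/s × 0.64 s × 1000 mL/L = 458.69 mL.
R = (PIP − Pplat)/V̇ = (39.4 − 32.9) / 0.7167 = 6.5/0.7167 = 9.069 cmH2O·s/L.
C = Vt/(Pplat − PEEP) = 458.69 / (32.9 − 11) = 458.69/21.9 = 20.945 mL/cmH2O.
τ = R × C = 9.069 × 0.02095 L/cmH2O = 0.19 s.
t = −τ·ln(1 − 0.98) = −0.19·ln(0.02) = 0.7433 s.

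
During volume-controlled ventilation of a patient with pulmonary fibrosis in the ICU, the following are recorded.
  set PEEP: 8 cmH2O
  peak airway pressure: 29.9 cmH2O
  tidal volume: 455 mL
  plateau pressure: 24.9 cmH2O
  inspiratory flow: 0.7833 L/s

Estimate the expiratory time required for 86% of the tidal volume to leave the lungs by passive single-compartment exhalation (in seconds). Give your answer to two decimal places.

R = (PIP − Pplat)/V̇ = (29.9 − 24.9) / 0.7833 = 5.0/0.7833 = 6.383 cmH2O·s/L.
C = Vt/(Pplat − PEEP) = 455.0 / (24.9 − 8) = 455.0/16.9 = 26.923 mL/cmH2O.
τ = R × C = 6.383 × 0.02692 L/cmH2O = 0.1718 s.
t = −τ·ln(1 − 0.86) = −0.1718·ln(0.14) = 0.3378 s.

0.34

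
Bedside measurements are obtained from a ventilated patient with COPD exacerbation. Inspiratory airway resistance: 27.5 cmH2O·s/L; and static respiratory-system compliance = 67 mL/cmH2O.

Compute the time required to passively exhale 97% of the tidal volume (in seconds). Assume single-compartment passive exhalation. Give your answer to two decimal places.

τ = R × C = 27.5 × 67 mL/cmH2O = 27.5 × 0.067 L/cmH2O = 1.843 s.
Exhaled fraction f = 1 − e^(−t/τ) → t = −τ·ln(1 − f) = −1.843·ln(0.03) = 6.463 s.

6.46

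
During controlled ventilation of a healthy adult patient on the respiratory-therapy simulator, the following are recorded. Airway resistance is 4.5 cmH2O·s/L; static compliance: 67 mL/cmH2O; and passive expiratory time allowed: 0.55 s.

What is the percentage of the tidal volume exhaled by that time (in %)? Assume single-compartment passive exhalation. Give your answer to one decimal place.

83.9

τ = R × C = 4.5 × 67 mL/cmH2O = 4.5 × 0.067 L/cmH2O = 0.3015 s.
Passive exhalation: V(t)/V₀ = e^(−t/τ) = e^(−0.55/0.3015) = 0.1613.
Fraction exhaled = 1 − 0.1613 = 0.8387 → 83.87%.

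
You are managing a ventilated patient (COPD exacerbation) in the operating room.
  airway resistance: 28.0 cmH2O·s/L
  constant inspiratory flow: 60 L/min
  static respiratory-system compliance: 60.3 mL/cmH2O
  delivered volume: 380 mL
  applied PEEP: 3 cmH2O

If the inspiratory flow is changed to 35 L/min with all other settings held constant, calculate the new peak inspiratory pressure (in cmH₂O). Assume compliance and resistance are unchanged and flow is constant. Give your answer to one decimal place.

25.6

Flow: 60 L/min ÷ 60 = 1 L/s.
New flow: 35 L/min ÷ 60 = 0.5833 L/s.
PIP = Vt/C + R·V̇ + PEEP (constant-flow equation of motion).
Only the resistive term changes: ΔPIP = R × ΔV̇ = 28.0 × (0.5833 − 1) = 28.0 × -0.4167 = -11.668 cmH2O.
Original PIP = 380/60.3 + 28.0×1 + 3 = 37.302 cmH2O; new PIP = 37.302 + (-11.668) = 25.634 cmH2O.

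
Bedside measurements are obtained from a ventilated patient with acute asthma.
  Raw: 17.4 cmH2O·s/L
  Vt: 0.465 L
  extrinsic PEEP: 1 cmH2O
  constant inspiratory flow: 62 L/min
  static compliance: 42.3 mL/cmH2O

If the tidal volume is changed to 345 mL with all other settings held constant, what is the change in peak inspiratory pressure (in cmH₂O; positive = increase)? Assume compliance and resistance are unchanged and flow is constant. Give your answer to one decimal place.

-2.8

PIP = Vt/C + R·V̇ + PEEP (constant-flow equation of motion).
Only the elastic term changes: ΔPIP = ΔVt / C = (345 − 465) / 42.3 = -2.837 cmH2O.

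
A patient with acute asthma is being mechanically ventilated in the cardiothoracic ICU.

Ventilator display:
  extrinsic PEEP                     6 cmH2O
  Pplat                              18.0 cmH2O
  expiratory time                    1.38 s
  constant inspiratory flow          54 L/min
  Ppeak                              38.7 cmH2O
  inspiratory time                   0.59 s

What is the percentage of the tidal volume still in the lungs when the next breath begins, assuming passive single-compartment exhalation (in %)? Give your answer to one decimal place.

25.8

Flow: 54 L/min ÷ 60 = 0.9 L/s.
Vt = flow × Ti = 0.9 L/s × 0.59 s × 1000 mL/L = 531.0 mL.
R = (PIP − Pplat)/V̇ = (38.7 − 18.0) / 0.9 = 20.7/0.9 = 23.0 cmH2O·s/L.
C = Vt/(Pplat − PEEP) = 531.0 / (18.0 − 6) = 531.0/12.0 = 44.25 mL/cmH2O.
τ = R × C = 23.0 × 0.04425 L/cmH2O = 1.018 s.
Fraction remaining at end-expiration = e^(−Te/τ) = e^(−1.38/1.018) = 0.2578 → 25.78%.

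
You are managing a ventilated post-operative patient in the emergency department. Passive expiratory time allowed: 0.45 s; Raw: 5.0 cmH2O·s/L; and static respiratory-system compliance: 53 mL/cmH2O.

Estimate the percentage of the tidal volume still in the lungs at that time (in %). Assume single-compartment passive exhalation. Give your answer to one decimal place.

τ = R × C = 5.0 × 53 mL/cmH2O = 5.0 × 0.053 L/cmH2O = 0.265 s.
Passive exhalation: V(t)/V₀ = e^(−t/τ) = e^(−0.45/0.265) = 0.183.
Fraction remaining = 0.183 → 18.3%.

18.3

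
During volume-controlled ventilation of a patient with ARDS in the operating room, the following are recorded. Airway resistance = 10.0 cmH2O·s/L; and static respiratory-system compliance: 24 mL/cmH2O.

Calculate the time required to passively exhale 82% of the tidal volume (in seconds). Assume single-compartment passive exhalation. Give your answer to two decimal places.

τ = R × C = 10.0 × 24 mL/cmH2O = 10.0 × 0.024 L/cmH2O = 0.24 s.
Exhaled fraction f = 1 − e^(−t/τ) → t = −τ·ln(1 − f) = −0.24·ln(0.18) = 0.4116 s.

0.41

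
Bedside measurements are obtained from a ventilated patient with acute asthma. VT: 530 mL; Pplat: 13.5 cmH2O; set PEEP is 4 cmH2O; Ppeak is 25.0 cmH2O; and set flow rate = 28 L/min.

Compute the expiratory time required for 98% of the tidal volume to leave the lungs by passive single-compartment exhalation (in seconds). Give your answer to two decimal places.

5.38

Flow: 28 L/min ÷ 60 = 0.4667 L/s.
R = (PIP − Pplat)/V̇ = (25.0 − 13.5) / 0.4667 = 11.5/0.4667 = 24.641 cmH2O·s/L.
C = Vt/(Pplat − PEEP) = 530.0 / (13.5 − 4) = 530.0/9.5 = 55.789 mL/cmH2O.
τ = R × C = 24.641 × 0.05579 L/cmH2O = 1.375 s.
t = −τ·ln(1 − 0.98) = −1.375·ln(0.02) = 5.379 s.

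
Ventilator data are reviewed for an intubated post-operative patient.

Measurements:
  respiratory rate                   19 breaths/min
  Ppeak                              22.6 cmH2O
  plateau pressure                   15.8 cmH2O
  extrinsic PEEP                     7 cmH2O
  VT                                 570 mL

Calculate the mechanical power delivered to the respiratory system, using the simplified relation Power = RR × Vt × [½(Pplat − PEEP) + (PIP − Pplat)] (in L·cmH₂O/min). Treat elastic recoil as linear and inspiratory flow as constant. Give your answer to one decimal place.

121.3

Per-breath work = Vt × [½(Pplat−PEEP) + (PIP−Pplat)] = 0.570 × [0.5×8.8 + 6.8] = 0.570 × 11.2 = 6.384 L·cmH2O.
Power = 19 × 6.384 = 121.3 L·cmH2O/min.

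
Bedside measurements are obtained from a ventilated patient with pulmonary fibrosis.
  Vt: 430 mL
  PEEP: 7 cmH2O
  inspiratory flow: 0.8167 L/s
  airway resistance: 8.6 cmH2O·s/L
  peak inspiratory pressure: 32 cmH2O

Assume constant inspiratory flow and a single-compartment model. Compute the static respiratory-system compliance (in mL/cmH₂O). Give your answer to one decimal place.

23.9

Equation of motion (constant flow): PIP = Vt/C + R·V̇ + PEEP.
Vt/C = PIP − R·V̇ − PEEP = 32 − 8.6×0.8167 − 7 = 32 − 7.024 − 7 = 17.976 cmH2O.
C = Vt / 17.976 = 430 / 17.976 = 23.921 mL/cmH2O.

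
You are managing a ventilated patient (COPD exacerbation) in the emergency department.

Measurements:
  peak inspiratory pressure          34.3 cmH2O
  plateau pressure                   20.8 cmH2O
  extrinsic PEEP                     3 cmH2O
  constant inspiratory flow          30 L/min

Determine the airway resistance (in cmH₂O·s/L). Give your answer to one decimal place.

Flow: 30 L/min ÷ 60 = 0.5 L/s.
Raw = (PIP − Pplat) / flow = (34.3 − 20.8) / 0.5 = 13.5 / 0.5 = 27.0 cmH2O·s/L.

27.0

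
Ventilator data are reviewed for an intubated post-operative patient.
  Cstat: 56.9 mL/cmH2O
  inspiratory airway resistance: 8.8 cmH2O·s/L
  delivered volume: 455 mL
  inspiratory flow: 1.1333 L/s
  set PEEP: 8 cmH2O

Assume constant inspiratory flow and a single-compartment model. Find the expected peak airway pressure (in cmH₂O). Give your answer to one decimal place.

26.0

Equation of motion (constant flow): PIP = Vt/C + R·V̇ + PEEP.
PIP = 455/56.9 + 8.8×1.1333 + 8 = 7.996 + 9.973 + 8 = 25.969 cmH2O.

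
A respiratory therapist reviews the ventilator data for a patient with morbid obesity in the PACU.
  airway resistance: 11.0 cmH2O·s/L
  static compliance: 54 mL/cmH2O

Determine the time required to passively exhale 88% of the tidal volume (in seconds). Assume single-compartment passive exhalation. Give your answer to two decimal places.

1.26

τ = R × C = 11.0 × 54 mL/cmH2O = 11.0 × 0.054 L/cmH2O = 0.594 s.
Exhaled fraction f = 1 − e^(−t/τ) → t = −τ·ln(1 − f) = −0.594·ln(0.12) = 1.259 s.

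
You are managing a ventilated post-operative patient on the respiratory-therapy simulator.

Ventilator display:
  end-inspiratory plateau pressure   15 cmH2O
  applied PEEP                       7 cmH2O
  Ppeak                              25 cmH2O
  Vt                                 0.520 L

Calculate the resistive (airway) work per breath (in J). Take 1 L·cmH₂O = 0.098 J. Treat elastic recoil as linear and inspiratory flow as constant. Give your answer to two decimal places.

0.51

With constant inspiratory flow the resistive pressure is constant at PIP − Pplat = 25 − 15 = 10.0 cmH2O, so resistive work = 10.0 × 0.520 = 5.2 L·cmH2O.
× 0.098 J/(L·cmH2O) → 0.5096 J.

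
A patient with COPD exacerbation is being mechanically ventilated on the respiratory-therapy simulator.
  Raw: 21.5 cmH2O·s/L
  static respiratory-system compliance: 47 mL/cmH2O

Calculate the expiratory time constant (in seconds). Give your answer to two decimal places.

1.01

τ = R × C = 21.5 × 47 mL/cmH2O = 21.5 × 0.047 L/cmH2O = 1.011 s.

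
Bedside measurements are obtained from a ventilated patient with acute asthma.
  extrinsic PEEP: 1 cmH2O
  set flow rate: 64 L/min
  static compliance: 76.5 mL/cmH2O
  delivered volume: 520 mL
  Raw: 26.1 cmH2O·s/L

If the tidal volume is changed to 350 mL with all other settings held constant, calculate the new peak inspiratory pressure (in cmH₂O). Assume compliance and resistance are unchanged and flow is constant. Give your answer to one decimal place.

33.4

Flow: 64 L/min ÷ 60 = 1.0667 L/s.
PIP = Vt/C + R·V̇ + PEEP (constant-flow equation of motion).
Only the elastic term changes: ΔPIP = ΔVt / C = (350 − 520) / 76.5 = -2.222 cmH2O.
Original PIP = 520/76.5 + 26.1×1.0667 + 1 = 35.638 cmH2O; new PIP = 35.638 + (-2.222) = 33.416 cmH2O.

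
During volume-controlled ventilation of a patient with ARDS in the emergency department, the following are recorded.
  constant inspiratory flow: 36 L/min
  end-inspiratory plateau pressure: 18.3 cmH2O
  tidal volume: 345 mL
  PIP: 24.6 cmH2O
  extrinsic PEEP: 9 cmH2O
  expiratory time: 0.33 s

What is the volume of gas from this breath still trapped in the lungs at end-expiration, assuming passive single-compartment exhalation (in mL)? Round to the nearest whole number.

148

Flow: 36 L/min ÷ 60 = 0.6 L/s.
R = (PIP − Pplat)/V̇ = (24.6 − 18.3) / 0.6 = 6.3/0.6 = 10.5 cmH2O·s/L.
C = Vt/(Pplat − PEEP) = 345.0 / (18.3 − 9) = 345.0/9.3 = 37.097 mL/cmH2O.
τ = R × C = 10.5 × 0.0371 L/cmH2O = 0.3896 s.
Fraction remaining = e^(−Te/τ) = e^(−0.33/0.3896) = 0.4287.
Trapped volume = 345.0 × 0.4287 = 147.9 mL.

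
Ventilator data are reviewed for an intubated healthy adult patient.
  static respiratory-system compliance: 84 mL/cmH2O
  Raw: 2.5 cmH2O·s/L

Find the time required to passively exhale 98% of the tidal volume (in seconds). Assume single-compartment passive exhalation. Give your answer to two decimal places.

τ = R × C = 2.5 × 84 mL/cmH2O = 2.5 × 0.084 L/cmH2O = 0.21 s.
Exhaled fraction f = 1 − e^(−t/τ) → t = −τ·ln(1 − f) = −0.21·ln(0.02) = 0.8215 s.

0.82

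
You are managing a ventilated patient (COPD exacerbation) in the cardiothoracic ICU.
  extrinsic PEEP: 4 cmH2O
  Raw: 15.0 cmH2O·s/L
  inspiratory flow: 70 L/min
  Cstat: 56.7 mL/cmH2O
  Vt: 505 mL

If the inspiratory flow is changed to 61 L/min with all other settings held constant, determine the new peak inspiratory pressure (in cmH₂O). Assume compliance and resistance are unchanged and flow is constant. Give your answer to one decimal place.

Flow: 70 L/min ÷ 60 = 1.1667 L/s.
New flow: 61 L/min ÷ 60 = 1.0167 L/s.
PIP = Vt/C + R·V̇ + PEEP (constant-flow equation of motion).
Only the resistive term changes: ΔPIP = R × ΔV̇ = 15.0 × (1.0167 − 1.1667) = 15.0 × -0.15 = -2.25 cmH2O.
Original PIP = 505/56.7 + 15.0×1.1667 + 4 = 30.407 cmH2O; new PIP = 30.407 + (-2.25) = 28.157 cmH2O.

28.2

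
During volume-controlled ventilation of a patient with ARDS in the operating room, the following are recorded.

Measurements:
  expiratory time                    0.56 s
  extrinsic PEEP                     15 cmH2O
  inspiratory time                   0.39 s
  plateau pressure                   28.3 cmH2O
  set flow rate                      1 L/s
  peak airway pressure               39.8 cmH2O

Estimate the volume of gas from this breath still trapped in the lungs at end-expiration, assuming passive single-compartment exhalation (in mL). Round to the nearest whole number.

74

Vt = flow × Ti = 1 L/s × 0.39 s × 1000 mL/L = 390.0 mL.
R = (PIP − Pplat)/V̇ = (39.8 − 28.3) / 1 = 11.5/1 = 11.5 cmH2O·s/L.
C = Vt/(Pplat − PEEP) = 390.0 / (28.3 − 15) = 390.0/13.3 = 29.323 mL/cmH2O.
τ = R × C = 11.5 × 0.02932 L/cmH2O = 0.3372 s.
Fraction remaining = e^(−Te/τ) = e^(−0.56/0.3372) = 0.19.
Trapped volume = 390.0 × 0.19 = 74.1 mL.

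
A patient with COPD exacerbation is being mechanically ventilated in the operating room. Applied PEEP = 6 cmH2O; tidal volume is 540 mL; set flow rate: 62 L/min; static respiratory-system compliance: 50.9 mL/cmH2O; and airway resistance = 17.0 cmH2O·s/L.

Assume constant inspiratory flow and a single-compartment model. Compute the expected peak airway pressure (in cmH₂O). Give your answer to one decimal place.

Flow: 62 L/min ÷ 60 = 1.0333 L/s.
Equation of motion (constant flow): PIP = Vt/C + R·V̇ + PEEP.
PIP = 540/50.9 + 17.0×1.0333 + 6 = 10.609 + 17.566 + 6 = 34.175 cmH2O.

34.2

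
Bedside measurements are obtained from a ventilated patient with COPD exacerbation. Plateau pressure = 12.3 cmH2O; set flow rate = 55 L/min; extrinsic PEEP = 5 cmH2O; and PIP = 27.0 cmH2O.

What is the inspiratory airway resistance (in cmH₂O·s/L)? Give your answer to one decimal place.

Flow: 55 L/min ÷ 60 = 0.9167 L/s.
Raw = (PIP − Pplat) / flow = (27.0 − 12.3) / 0.9167 = 14.7 / 0.9167 = 16.036 cmH2O·s/L.

16.0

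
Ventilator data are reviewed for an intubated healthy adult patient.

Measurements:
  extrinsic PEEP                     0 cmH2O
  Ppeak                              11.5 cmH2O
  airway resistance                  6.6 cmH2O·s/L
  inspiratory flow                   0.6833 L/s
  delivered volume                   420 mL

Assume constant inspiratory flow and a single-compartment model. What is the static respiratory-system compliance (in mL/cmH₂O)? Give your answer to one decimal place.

60.1

Equation of motion (constant flow): PIP = Vt/C + R·V̇ + PEEP.
Vt/C = PIP − R·V̇ − PEEP = 11.5 − 6.6×0.6833 − 0 = 11.5 − 4.51 − 0 = 6.99 cmH2O.
C = Vt / 6.99 = 420 / 6.99 = 60.086 mL/cmH2O.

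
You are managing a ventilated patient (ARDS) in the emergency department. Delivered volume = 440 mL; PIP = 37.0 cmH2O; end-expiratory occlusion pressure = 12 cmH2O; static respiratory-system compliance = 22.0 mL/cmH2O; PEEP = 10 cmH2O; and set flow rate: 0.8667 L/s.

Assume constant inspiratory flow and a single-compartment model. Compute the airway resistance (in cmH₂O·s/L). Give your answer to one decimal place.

5.8

Total PEEP = 12 cmH2O (set 10 + intrinsic 2); this is the baseline alveolar pressure.
Equation of motion (constant flow): PIP = Vt/C + R·V̇ + PEEP.
R·V̇ = PIP − Vt/C − PEEP = 37.0 − 440/22.0 − 12 = 37.0 − 20.0 − 12 = 5.0 cmH2O.
R = 5.0 / 0.8667 = 5.769 cmH2O·s/L.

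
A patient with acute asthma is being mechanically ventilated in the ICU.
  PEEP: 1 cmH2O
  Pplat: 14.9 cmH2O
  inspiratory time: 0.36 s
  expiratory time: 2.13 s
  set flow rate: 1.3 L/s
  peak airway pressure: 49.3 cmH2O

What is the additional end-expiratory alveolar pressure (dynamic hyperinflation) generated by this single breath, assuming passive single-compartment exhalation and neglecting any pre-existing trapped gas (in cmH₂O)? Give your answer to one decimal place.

Vt = flow × Ti = 1.3 L/s × 0.36 s × 1000 mL/L = 468.0 mL.
R = (PIP − Pplat)/V̇ = (49.3 − 14.9) / 1.3 = 34.4/1.3 = 26.462 cmH2O·s/L.
C = Vt/(Pplat − PEEP) = 468.0 / (14.9 − 1) = 468.0/13.9 = 33.669 mL/cmH2O.
τ = R × C = 26.462 × 0.03367 L/cmH2O = 0.891 s.
Fraction remaining = e^(−Te/τ) = e^(−2.13/0.891) = 0.09158; trapped volume = 468.0 × 0.09158 = 42.859 mL.
Additional alveolar pressure from trapping ≈ V_trapped / C = 42.859 / 33.669 = 1.273 cmH2O.

1.3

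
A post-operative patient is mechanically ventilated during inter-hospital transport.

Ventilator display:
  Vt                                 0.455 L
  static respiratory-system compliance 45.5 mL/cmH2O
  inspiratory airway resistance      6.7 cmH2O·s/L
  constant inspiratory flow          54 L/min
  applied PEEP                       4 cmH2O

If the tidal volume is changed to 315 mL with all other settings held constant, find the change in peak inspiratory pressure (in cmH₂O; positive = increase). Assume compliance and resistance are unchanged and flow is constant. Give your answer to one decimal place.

PIP = Vt/C + R·V̇ + PEEP (constant-flow equation of motion).
Only the elastic term changes: ΔPIP = ΔVt / C = (315 − 455) / 45.5 = -3.077 cmH2O.

-3.1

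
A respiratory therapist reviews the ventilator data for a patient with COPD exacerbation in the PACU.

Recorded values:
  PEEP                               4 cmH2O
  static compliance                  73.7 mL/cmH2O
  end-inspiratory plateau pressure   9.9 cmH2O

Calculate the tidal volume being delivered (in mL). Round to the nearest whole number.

435

Vt = Cstat × (Pplat − PEEP) = 73.7 × (9.9 − 4) = 73.7 × 5.9 = 434.83 mL.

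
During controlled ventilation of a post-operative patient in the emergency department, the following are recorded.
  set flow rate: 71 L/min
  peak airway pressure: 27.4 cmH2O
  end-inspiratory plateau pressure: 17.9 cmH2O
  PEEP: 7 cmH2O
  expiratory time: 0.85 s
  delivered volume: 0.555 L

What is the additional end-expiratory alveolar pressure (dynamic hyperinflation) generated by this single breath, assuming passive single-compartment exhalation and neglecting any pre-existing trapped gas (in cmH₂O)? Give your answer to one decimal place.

1.4

Flow: 71 L/min ÷ 60 = 1.1833 L/s.
R = (PIP − Pplat)/V̇ = (27.4 − 17.9) / 1.1833 = 9.5/1.1833 = 8.028 cmH2O·s/L.
C = Vt/(Pplat − PEEP) = 555.0 / (17.9 − 7) = 555.0/10.9 = 50.917 mL/cmH2O.
τ = R × C = 8.028 × 0.05092 L/cmH2O = 0.4088 s.
Fraction remaining = e^(−Te/τ) = e^(−0.85/0.4088) = 0.125; trapped volume = 555.0 × 0.125 = 69.375 mL.
Additional alveolar pressure from trapping ≈ V_trapped / C = 69.375 / 50.917 = 1.363 cmH2O.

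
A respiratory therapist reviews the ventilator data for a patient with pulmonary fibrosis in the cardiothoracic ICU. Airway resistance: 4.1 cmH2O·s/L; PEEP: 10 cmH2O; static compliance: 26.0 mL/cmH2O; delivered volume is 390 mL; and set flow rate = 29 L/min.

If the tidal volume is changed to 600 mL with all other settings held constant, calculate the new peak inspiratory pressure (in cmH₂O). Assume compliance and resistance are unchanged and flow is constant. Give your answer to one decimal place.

35.1

Flow: 29 L/min ÷ 60 = 0.4833 L/s.
PIP = Vt/C + R·V̇ + PEEP (constant-flow equation of motion).
Only the elastic term changes: ΔPIP = ΔVt / C = (600 − 390) / 26.0 = 8.077 cmH2O.
Original PIP = 390/26.0 + 4.1×0.4833 + 10 = 26.982 cmH2O; new PIP = 26.982 + (8.077) = 35.059 cmH2O.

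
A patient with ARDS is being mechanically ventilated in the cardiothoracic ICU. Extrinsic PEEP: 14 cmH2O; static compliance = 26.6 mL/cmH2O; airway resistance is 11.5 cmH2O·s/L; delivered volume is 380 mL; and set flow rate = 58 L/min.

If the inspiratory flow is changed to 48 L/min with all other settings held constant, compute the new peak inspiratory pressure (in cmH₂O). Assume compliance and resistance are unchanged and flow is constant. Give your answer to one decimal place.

Flow: 58 L/min ÷ 60 = 0.9667 L/s.
New flow: 48 L/min ÷ 60 = 0.8 L/s.
PIP = Vt/C + R·V̇ + PEEP (constant-flow equation of motion).
Only the resistive term changes: ΔPIP = R × ΔV̇ = 11.5 × (0.8 − 0.9667) = 11.5 × -0.1667 = -1.917 cmH2O.
Original PIP = 380/26.6 + 11.5×0.9667 + 14 = 39.403 cmH2O; new PIP = 39.403 + (-1.917) = 37.486 cmH2O.

37.5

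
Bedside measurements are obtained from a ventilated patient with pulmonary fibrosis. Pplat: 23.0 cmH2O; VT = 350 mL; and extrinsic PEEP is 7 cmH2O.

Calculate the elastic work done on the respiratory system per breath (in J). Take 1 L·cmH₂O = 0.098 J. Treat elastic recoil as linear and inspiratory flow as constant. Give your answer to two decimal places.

Elastic work ≈ ½ × (Pplat − PEEP) × Vt = 0.5 × (23.0 − 7) × 0.350 L = 0.5 × 16.0 × 0.350 = 2.8 L·cmH2O.
× 0.098 J/(L·cmH2O) → 0.2744 J.

0.27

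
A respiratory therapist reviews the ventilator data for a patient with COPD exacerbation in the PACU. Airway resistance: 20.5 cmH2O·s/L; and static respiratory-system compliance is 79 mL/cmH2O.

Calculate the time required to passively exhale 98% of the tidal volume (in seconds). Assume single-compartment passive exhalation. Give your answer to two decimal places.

τ = R × C = 20.5 × 79 mL/cmH2O = 20.5 × 0.079 L/cmH2O = 1.62 s.
Exhaled fraction f = 1 − e^(−t/τ) → t = −τ·ln(1 − f) = −1.62·ln(0.02) = 6.337 s.

6.34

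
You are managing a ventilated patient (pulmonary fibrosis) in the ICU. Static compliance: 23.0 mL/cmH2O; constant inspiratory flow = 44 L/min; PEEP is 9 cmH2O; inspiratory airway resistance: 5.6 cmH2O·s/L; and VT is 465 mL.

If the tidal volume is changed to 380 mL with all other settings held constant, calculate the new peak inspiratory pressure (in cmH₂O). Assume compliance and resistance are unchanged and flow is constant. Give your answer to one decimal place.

29.6

Flow: 44 L/min ÷ 60 = 0.7333 L/s.
PIP = Vt/C + R·V̇ + PEEP (constant-flow equation of motion).
Only the elastic term changes: ΔPIP = ΔVt / C = (380 − 465) / 23.0 = -3.696 cmH2O.
Original PIP = 465/23.0 + 5.6×0.7333 + 9 = 33.324 cmH2O; new PIP = 33.324 + (-3.696) = 29.628 cmH2O.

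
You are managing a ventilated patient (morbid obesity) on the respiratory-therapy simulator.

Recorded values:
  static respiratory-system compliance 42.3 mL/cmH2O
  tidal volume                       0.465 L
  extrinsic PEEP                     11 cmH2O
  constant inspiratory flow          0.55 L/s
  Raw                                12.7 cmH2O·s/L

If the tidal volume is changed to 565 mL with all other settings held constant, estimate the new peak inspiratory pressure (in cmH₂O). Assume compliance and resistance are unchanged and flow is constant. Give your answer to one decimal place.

PIP = Vt/C + R·V̇ + PEEP (constant-flow equation of motion).
Only the elastic term changes: ΔPIP = ΔVt / C = (565 − 465) / 42.3 = 2.364 cmH2O.
Original PIP = 465/42.3 + 12.7×0.55 + 11 = 28.978 cmH2O; new PIP = 28.978 + (2.364) = 31.342 cmH2O.

31.3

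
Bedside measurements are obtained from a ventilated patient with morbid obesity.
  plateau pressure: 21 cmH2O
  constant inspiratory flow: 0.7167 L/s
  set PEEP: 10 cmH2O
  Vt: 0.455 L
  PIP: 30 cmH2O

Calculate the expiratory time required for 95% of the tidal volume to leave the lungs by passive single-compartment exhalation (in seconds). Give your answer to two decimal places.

R = (PIP − Pplat)/V̇ = (30 − 21) / 0.7167 = 9.0/0.7167 = 12.558 cmH2O·s/L.
C = Vt/(Pplat − PEEP) = 455.0 / (21 − 10) = 455.0/11.0 = 41.364 mL/cmH2O.
τ = R × C = 12.558 × 0.04136 L/cmH2O = 0.5194 s.
t = −τ·ln(1 − 0.95) = −0.5194·ln(0.05) = 1.556 s.

1.56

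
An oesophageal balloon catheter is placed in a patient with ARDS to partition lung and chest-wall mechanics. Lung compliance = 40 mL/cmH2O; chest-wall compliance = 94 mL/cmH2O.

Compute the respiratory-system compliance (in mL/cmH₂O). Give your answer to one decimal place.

28.1

Lung and chest wall are elastances in series: 1/Crs = 1/CL + 1/Ccw.
1/Crs = 1/40 + 1/94 = 0.03564.
Crs = 28.058 mL/cmH2O.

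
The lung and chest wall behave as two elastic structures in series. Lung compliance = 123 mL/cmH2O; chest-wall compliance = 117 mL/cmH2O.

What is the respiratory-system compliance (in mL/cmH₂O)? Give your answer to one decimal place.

Lung and chest wall are elastances in series: 1/Crs = 1/CL + 1/Ccw.
1/Crs = 1/123 + 1/117 = 0.01668.
Crs = 59.952 mL/cmH2O.

60.0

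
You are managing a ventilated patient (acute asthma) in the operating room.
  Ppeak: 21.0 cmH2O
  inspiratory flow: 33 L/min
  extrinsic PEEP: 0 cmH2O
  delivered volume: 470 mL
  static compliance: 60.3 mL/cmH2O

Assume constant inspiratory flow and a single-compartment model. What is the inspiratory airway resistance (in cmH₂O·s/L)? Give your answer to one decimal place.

24.0

Flow: 33 L/min ÷ 60 = 0.55 L/s.
Equation of motion (constant flow): PIP = Vt/C + R·V̇ + PEEP.
R·V̇ = PIP − Vt/C − PEEP = 21.0 − 470/60.3 − 0 = 21.0 − 7.794 − 0 = 13.206 cmH2O.
R = 13.206 / 0.55 = 24.011 cmH2O·s/L.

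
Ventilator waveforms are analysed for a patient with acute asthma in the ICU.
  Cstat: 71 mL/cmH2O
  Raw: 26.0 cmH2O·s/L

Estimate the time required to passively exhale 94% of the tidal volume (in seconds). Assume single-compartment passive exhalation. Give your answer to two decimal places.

5.19

τ = R × C = 26.0 × 71 mL/cmH2O = 26.0 × 0.071 L/cmH2O = 1.846 s.
Exhaled fraction f = 1 − e^(−t/τ) → t = −τ·ln(1 − f) = −1.846·ln(0.06) = 5.194 s.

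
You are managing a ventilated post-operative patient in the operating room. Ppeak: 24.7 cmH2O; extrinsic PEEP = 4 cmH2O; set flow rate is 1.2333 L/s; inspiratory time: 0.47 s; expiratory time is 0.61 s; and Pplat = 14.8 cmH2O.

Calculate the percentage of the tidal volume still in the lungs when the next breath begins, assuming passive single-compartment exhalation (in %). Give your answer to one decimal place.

24.3

Vt = flow × Ti = 1.2333 L/s × 0.47 s × 1000 mL/L = 579.65 mL.
R = (PIP − Pplat)/V̇ = (24.7 − 14.8) / 1.2333 = 9.9/1.2333 = 8.027 cmH2O·s/L.
C = Vt/(Pplat − PEEP) = 579.65 / (14.8 − 4) = 579.65/10.8 = 53.671 mL/cmH2O.
τ = R × C = 8.027 × 0.05367 L/cmH2O = 0.4308 s.
Fraction remaining at end-expiration = e^(−Te/τ) = e^(−0.61/0.4308) = 0.2427 → 24.27%.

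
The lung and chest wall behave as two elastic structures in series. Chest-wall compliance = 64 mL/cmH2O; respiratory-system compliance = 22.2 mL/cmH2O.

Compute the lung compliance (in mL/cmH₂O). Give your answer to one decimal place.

34.0

1/CL = 1/Crs − 1/Ccw.
1/CL = 1/22.2 − 1/64 = 0.02942.
CL = 33.99 mL/cmH2O.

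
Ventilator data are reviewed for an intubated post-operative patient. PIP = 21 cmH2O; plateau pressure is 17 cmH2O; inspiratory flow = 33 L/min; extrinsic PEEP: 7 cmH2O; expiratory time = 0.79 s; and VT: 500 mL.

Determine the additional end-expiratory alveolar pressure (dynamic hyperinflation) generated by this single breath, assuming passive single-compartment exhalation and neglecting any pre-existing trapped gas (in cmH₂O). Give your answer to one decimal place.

1.1

Flow: 33 L/min ÷ 60 = 0.55 L/s.
R = (PIP − Pplat)/V̇ = (21 − 17) / 0.55 = 4.0/0.55 = 7.273 cmH2O·s/L.
C = Vt/(Pplat − PEEP) = 500.0 / (17 − 7) = 500.0/10.0 = 50.0 mL/cmH2O.
τ = R × C = 7.273 × 0.05 L/cmH2O = 0.3637 s.
Fraction remaining = e^(−Te/τ) = e^(−0.79/0.3637) = 0.1139; trapped volume = 500.0 × 0.1139 = 56.95 mL.
Additional alveolar pressure from trapping ≈ V_trapped / C = 56.95 / 50.0 = 1.139 cmH2O.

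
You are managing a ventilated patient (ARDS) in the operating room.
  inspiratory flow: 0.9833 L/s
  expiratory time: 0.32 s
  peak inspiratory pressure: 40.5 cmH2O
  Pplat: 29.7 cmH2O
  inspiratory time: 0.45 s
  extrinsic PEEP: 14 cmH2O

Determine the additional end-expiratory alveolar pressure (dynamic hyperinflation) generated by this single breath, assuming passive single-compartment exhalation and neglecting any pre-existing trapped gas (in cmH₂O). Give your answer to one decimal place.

Vt = flow × Ti = 0.9833 L/s × 0.45 s × 1000 mL/L = 442.49 mL.
R = (PIP − Pplat)/V̇ = (40.5 − 29.7) / 0.9833 = 10.8/0.9833 = 10.983 cmH2O·s/L.
C = Vt/(Pplat − PEEP) = 442.49 / (29.7 − 14) = 442.49/15.7 = 28.184 mL/cmH2O.
τ = R × C = 10.983 × 0.02818 L/cmH2O = 0.3095 s.
Fraction remaining = e^(−Te/τ) = e^(−0.32/0.3095) = 0.3556; trapped volume = 442.49 × 0.3556 = 157.35 mL.
Additional alveolar pressure from trapping ≈ V_trapped / C = 157.35 / 28.184 = 5.583 cmH2O.

5.6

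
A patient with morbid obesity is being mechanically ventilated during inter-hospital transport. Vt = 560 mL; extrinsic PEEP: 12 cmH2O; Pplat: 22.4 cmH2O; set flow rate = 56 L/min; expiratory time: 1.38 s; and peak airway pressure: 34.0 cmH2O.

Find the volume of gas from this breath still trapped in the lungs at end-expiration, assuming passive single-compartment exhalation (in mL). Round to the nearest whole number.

71

Flow: 56 L/min ÷ 60 = 0.9333 L/s.
R = (PIP − Pplat)/V̇ = (34.0 − 22.4) / 0.9333 = 11.6/0.9333 = 12.429 cmH2O·s/L.
C = Vt/(Pplat − PEEP) = 560.0 / (22.4 − 12) = 560.0/10.4 = 53.846 mL/cmH2O.
τ = R × C = 12.429 × 0.05385 L/cmH2O = 0.6693 s.
Fraction remaining = e^(−Te/τ) = e^(−1.38/0.6693) = 0.1272.
Trapped volume = 560.0 × 0.1272 = 71.232 mL.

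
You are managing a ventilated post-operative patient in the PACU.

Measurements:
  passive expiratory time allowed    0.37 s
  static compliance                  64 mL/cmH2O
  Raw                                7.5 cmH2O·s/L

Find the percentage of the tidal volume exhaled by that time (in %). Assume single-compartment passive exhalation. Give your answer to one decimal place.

53.7

τ = R × C = 7.5 × 64 mL/cmH2O = 7.5 × 0.064 L/cmH2O = 0.48 s.
Passive exhalation: V(t)/V₀ = e^(−t/τ) = e^(−0.37/0.48) = 0.4626.
Fraction exhaled = 1 − 0.4626 = 0.5374 → 53.74%.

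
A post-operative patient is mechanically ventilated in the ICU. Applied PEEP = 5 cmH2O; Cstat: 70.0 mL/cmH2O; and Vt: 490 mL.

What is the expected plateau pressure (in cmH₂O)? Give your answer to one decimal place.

12.0

Pplat = PEEP + Vt / Cstat = 5 + 490 / 70.0 = 5 + 7.0 = 12.0 cmH2O.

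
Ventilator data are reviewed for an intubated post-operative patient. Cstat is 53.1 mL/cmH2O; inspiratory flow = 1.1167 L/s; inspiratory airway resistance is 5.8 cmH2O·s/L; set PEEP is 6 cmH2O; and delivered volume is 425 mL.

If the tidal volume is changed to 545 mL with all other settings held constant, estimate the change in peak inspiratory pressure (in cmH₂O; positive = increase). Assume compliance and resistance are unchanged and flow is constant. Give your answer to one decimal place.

2.3

PIP = Vt/C + R·V̇ + PEEP (constant-flow equation of motion).
Only the elastic term changes: ΔPIP = ΔVt / C = (545 − 425) / 53.1 = 2.26 cmH2O.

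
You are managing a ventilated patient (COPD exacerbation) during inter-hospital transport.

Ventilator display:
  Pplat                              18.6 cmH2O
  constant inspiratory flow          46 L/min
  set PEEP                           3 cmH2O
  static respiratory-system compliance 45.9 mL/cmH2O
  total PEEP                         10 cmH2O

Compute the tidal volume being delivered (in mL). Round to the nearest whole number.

End-expiratory occlusion gives total PEEP = 10 cmH2O (intrinsic PEEP = 10 − 3 = 7). Use total PEEP for the elastic gradient.
Vt = Cstat × (Pplat − PEEPtotal) = 45.9 × (18.6 − 10) = 45.9 × 8.6 = 394.74 mL.

395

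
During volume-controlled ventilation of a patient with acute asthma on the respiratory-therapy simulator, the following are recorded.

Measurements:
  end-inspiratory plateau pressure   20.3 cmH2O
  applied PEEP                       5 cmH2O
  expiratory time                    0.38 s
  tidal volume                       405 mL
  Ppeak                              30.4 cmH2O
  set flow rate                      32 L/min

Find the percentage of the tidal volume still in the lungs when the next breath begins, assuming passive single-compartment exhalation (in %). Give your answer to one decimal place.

46.9

Flow: 32 L/min ÷ 60 = 0.5333 L/s.
R = (PIP − Pplat)/V̇ = (30.4 − 20.3) / 0.5333 = 10.1/0.5333 = 18.939 cmH2O·s/L.
C = Vt/(Pplat − PEEP) = 405.0 / (20.3 − 5) = 405.0/15.3 = 26.471 mL/cmH2O.
τ = R × C = 18.939 × 0.02647 L/cmH2O = 0.5013 s.
Fraction remaining at end-expiration = e^(−Te/τ) = e^(−0.38/0.5013) = 0.4686 → 46.86%.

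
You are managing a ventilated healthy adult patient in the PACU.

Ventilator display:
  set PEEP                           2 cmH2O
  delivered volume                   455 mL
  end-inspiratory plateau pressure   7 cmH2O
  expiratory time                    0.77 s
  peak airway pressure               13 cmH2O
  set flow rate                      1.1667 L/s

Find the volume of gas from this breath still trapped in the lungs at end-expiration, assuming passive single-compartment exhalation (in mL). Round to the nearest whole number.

R = (PIP − Pplat)/V̇ = (13 − 7) / 1.1667 = 6.0/1.1667 = 5.143 cmH2O·s/L.
C = Vt/(Pplat − PEEP) = 455.0 / (7 − 2) = 455.0/5.0 = 91.0 mL/cmH2O.
τ = R × C = 5.143 × 0.091 L/cmH2O = 0.468 s.
Fraction remaining = e^(−Te/τ) = e^(−0.77/0.468) = 0.193.
Trapped volume = 455.0 × 0.193 = 87.815 mL.

88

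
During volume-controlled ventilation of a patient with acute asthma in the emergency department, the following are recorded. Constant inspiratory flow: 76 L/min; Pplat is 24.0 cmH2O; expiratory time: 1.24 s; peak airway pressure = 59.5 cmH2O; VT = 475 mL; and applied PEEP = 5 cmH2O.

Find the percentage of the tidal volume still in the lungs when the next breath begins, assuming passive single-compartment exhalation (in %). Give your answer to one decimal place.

Flow: 76 L/min ÷ 60 = 1.2667 L/s.
R = (PIP − Pplat)/V̇ = (59.5 − 24.0) / 1.2667 = 35.5/1.2667 = 28.026 cmH2O·s/L.
C = Vt/(Pplat − PEEP) = 475.0 / (24.0 − 5) = 475.0/19.0 = 25.0 mL/cmH2O.
τ = R × C = 28.026 × 0.025 L/cmH2O = 0.7007 s.
Fraction remaining at end-expiration = e^(−Te/τ) = e^(−1.24/0.7007) = 0.1704 → 17.04%.

17.0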